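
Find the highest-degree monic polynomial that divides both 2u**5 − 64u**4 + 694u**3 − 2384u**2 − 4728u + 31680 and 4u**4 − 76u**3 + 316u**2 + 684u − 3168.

u**3 − 16u**2 + 31u + 264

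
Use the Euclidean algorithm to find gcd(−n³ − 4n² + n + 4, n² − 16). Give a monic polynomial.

Apply the Euclidean algorithm:
  −n³ − 4n² + n + 4 = (−n − 4)(n² − 16) + (−15n − 60)
  n² − 16 = (−(1/15)n + 4/15)(−15n − 60) + (0)
Last nonzero remainder: −15n − 60. Dividing through by −15 gives the monic gcd n + 4.

n + 4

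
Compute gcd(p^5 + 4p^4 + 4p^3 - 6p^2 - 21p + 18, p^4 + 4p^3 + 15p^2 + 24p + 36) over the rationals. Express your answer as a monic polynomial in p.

Euclidean algorithm in ℚ[p]:
  p^5 + 4p^4 + 4p^3 - 6p^2 - 21p + 18 = (p)(p^4 + 4p^3 + 15p^2 + 24p + 36) + (-11p^3 - 30p^2 - 57p + 18)
  p^4 + 4p^3 + 15p^2 + 24p + 36 = (-(1/11)p - 14/121)(-11p^3 - 30p^2 - 57p + 18) + ((768/121)p^2 + (2304/121)p + 4608/121)
  -11p^3 - 30p^2 - 57p + 18 = (-(1331/768)p + 121/256)((768/121)p^2 + (2304/121)p + 4608/121) + (0)
Last nonzero remainder: (768/121)p^2 + (2304/121)p + 4608/121. Dividing through by 768/121 gives the monic gcd p^2 + 3p + 6.

p^2 + 3p + 6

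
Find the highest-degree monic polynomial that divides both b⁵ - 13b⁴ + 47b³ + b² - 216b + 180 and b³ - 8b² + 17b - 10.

b² - 6b + 5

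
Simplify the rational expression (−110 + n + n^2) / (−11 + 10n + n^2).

Euclidean algorithm in ℚ[n]:
  n^2 + n − 110 = (n^2 + 10n − 11) + (−9n − 99)
  n^2 + 10n − 11 = (−(1/9)n + 1/9)(−9n − 99) + (0)
Last nonzero remainder: −9n − 99. Dividing through by −9 gives the monic gcd n + 11.
Cancel n + 11 from numerator and denominator to get the reduced form.

(−10 + n)/(−1 + n)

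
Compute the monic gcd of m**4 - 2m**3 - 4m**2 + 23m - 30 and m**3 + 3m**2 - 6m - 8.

By polynomial division,
  m**4 - 2m**3 - 4m**2 + 23m - 30 = (m - 5)(m**3 + 3m**2 - 6m - 8) + (17m**2 + m - 70)
  m**3 + 3m**2 - 6m - 8 = ((1/17)m + 50/289)(17m**2 + m - 70) + (-(594/289)m + 1188/289)
  17m**2 + m - 70 = (-(4913/594)m - 10115/594)(-(594/289)m + 1188/289) + (0)
Last nonzero remainder: -(594/289)m + 1188/289. Dividing through by -594/289 gives the monic gcd m - 2.

m - 2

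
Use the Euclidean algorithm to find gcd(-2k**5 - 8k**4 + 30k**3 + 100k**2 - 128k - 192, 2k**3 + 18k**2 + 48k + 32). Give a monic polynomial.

Apply the Euclidean algorithm:
  -2k**5 - 8k**4 + 30k**3 + 100k**2 - 128k - 192 = (-k**2 + 5k - 6)(2k**3 + 18k**2 + 48k + 32) + (0)
Last nonzero remainder: 2k**3 + 18k**2 + 48k + 32. Dividing through by 2 gives the monic gcd k**3 + 9k**2 + 24k + 16.

k**3 + 9k**2 + 24k + 16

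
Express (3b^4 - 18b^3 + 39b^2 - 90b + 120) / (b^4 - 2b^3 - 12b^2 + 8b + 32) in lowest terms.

(3b^2 + 15)/(b^2 + 4b + 4)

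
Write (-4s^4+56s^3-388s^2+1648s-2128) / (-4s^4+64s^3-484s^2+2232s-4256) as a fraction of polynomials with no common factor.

(s-2)/(s-4)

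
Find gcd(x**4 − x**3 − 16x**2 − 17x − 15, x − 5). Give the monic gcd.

Apply the Euclidean algorithm:
  x**4 − x**3 − 16x**2 − 17x − 15 = (x**3 + 4x**2 + 4x + 3)(x − 5) + (0)
The last nonzero remainder x − 5 is already monic.

x − 5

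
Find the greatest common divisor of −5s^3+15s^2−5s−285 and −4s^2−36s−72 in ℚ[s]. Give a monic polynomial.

s+3

Euclidean algorithm in ℚ[s]:
  −5s^3+15s^2−5s−285 = ((5/4)s−15)(−4s^2−36s−72) + (−455s−1365)
  −4s^2−36s−72 = ((4/455)s+24/455)(−455s−1365) + (0)
Last nonzero remainder: −455s−1365. Dividing through by −455 gives the monic gcd s+3.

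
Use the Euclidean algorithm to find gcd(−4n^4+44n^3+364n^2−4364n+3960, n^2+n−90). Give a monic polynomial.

n^2+n−90

Euclidean algorithm in ℚ[n]:
  −4n^4+44n^3+364n^2−4364n+3960 = (−4n^2+48n−44)(n^2+n−90) + (0)
The last nonzero remainder n^2+n−90 is already monic.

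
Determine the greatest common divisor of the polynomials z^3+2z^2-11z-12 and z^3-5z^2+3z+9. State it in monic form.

z^2-2z-3

By polynomial division,
  z^3+2z^2-11z-12 = (z^3-5z^2+3z+9) + (7z^2-14z-21)
  z^3-5z^2+3z+9 = ((1/7)z-3/7)(7z^2-14z-21) + (0)
Last nonzero remainder: 7z^2-14z-21. Dividing through by 7 gives the monic gcd z^2-2z-3.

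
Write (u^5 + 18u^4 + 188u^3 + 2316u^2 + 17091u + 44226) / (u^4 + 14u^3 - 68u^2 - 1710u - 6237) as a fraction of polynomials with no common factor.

(u^3 + 2u^2 + 93u + 702)/(u^2 - 2u - 99)

By polynomial division,
  u^5 + 18u^4 + 188u^3 + 2316u^2 + 17091u + 44226 = (u + 4)(u^4 + 14u^3 - 68u^2 - 1710u - 6237) + (200u^3 + 4298u^2 + 30168u + 69174)
  u^4 + 14u^3 - 68u^2 - 1710u - 6237 = ((1/200)u - 749/20000)(200u^3 + 4298u^2 + 30168u + 69174) + (-(578799/10000)u^2 - (578799/625)u - 36464337/10000)
  200u^3 + 4298u^2 + 30168u + 69174 = (-(2000000/578799)u - 1220000/64311)(-(578799/10000)u^2 - (578799/625)u - 36464337/10000) + (0)
Last nonzero remainder: -(578799/10000)u^2 - (578799/625)u - 36464337/10000. Dividing through by -578799/10000 gives the monic gcd u^2 + 16u + 63.
Cancel u^2 + 16u + 63 from numerator and denominator to get the reduced form.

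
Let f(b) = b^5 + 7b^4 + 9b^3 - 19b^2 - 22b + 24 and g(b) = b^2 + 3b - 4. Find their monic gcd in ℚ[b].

By polynomial division,
  b^5 + 7b^4 + 9b^3 - 19b^2 - 22b + 24 = (b^3 + 4b^2 + b - 6)(b^2 + 3b - 4) + (0)
The last nonzero remainder b^2 + 3b - 4 is already monic.

b^2 + 3b - 4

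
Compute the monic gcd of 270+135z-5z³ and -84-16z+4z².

3+z

By polynomial division,
  -5z³+135z+270 = (-(5/4)z-5)(4z²-16z-84) + (-50z-150)
  4z²-16z-84 = (-(2/25)z+14/25)(-50z-150) + (0)
Last nonzero remainder: -50z-150. Dividing through by -50 gives the monic gcd z+3.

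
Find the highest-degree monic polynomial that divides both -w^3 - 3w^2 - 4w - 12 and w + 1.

Apply the Euclidean algorithm:
  -w^3 - 3w^2 - 4w - 12 = (-w^2 - 2w - 2)(w + 1) + (-10)
  w + 1 = (-(1/10)w - 1/10)(-10) + (0)
The last nonzero remainder is the constant -10, so the polynomials are coprime and gcd = 1.

1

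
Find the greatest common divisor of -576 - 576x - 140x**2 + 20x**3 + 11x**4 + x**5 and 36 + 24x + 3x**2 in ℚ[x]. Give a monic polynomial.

12 + 8x + x**2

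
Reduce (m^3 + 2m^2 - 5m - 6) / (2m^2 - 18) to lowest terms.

(m^2 - m - 2)/(2m - 6)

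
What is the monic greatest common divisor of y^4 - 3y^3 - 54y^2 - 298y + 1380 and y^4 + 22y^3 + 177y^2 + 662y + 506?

y^2 + 10y + 46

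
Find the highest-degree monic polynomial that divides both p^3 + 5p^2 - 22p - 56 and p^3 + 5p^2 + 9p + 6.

p + 2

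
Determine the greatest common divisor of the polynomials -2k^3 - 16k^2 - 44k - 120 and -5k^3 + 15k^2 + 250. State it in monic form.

Apply the Euclidean algorithm:
  -2k^3 - 16k^2 - 44k - 120 = (2/5)(-5k^3 + 15k^2 + 250) + (-22k^2 - 44k - 220)
  -5k^3 + 15k^2 + 250 = ((5/22)k - 25/22)(-22k^2 - 44k - 220) + (0)
Last nonzero remainder: -22k^2 - 44k - 220. Dividing through by -22 gives the monic gcd k^2 + 2k + 10.

k^2 + 2k + 10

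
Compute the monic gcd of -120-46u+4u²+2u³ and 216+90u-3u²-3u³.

Euclidean algorithm in ℚ[u]:
  2u³+4u²-46u-120 = (-2/3)(-3u³-3u²+90u+216) + (2u²+14u+24)
  -3u³-3u²+90u+216 = (-(3/2)u+9)(2u²+14u+24) + (0)
Last nonzero remainder: 2u²+14u+24. Dividing through by 2 gives the monic gcd u²+7u+12.

12+7u+u²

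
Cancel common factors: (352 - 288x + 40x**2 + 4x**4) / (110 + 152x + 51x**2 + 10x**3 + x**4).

(16 - 16x + 4x**2)/(5 + 6x + x**2)

Euclidean algorithm in ℚ[x]:
  4x**4 + 40x**2 - 288x + 352 = (4)(x**4 + 10x**3 + 51x**2 + 152x + 110) + (-40x**3 - 164x**2 - 896x - 88)
  x**4 + 10x**3 + 51x**2 + 152x + 110 = (-(1/40)x - 59/400)(-40x**3 - 164x**2 - 896x - 88) + ((441/100)x**2 + (441/25)x + 4851/50)
  -40x**3 - 164x**2 - 896x - 88 = (-(4000/441)x - 400/441)((441/100)x**2 + (441/25)x + 4851/50) + (0)
Last nonzero remainder: (441/100)x**2 + (441/25)x + 4851/50. Dividing through by 441/100 gives the monic gcd x**2 + 4x + 22.
Cancel x**2 + 4x + 22 from numerator and denominator to get the reduced form.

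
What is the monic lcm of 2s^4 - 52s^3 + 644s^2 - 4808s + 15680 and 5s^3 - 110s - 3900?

Repeated division with remainder:
  2s^4 - 52s^3 + 644s^2 - 4808s + 15680 = ((2/5)s - 52/5)(5s^3 - 110s - 3900) + (688s^2 - 4392s - 24880)
  5s^3 - 110s - 3900 = ((5/688)s + 2745/59168)(688s^2 - 4392s - 24880) + ((2030745/7396)s - 10153725/3698)
  688s^2 - 4392s - 24880 = ((5088448/2030745)s + 18401248/2030745)((2030745/7396)s - 10153725/3698) + (0)
Last nonzero remainder: (2030745/7396)s - 10153725/3698. Dividing through by 2030745/7396 gives the monic gcd s - 10.
Then lcm(f, g) = f·g / gcd(f, g); expanding and making the result monic gives the answer.

s^6 - 16s^5 + 140s^4 - 1212s^3 + 8916s^2 - 109112s + 611520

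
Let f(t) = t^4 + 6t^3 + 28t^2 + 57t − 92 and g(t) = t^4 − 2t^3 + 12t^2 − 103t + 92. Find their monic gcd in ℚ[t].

t^3 + 2t^2 + 20t − 23

By polynomial division,
  t^4 + 6t^3 + 28t^2 + 57t − 92 = (t^4 − 2t^3 + 12t^2 − 103t + 92) + (8t^3 + 16t^2 + 160t − 184)
  t^4 − 2t^3 + 12t^2 − 103t + 92 = ((1/8)t − 1/2)(8t^3 + 16t^2 + 160t − 184) + (0)
Last nonzero remainder: 8t^3 + 16t^2 + 160t − 184. Dividing through by 8 gives the monic gcd t^3 + 2t^2 + 20t − 23.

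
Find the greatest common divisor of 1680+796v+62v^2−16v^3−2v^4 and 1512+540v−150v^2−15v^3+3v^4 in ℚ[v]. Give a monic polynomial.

−42−v+v^2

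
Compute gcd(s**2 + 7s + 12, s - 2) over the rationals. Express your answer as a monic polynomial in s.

1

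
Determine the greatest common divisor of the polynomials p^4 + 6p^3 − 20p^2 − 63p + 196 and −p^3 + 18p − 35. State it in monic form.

Apply the Euclidean algorithm:
  p^4 + 6p^3 − 20p^2 − 63p + 196 = (−p − 6)(−p^3 + 18p − 35) + (−2p^2 + 10p − 14)
  −p^3 + 18p − 35 = ((1/2)p + 5/2)(−2p^2 + 10p − 14) + (0)
Last nonzero remainder: −2p^2 + 10p − 14. Dividing through by −2 gives the monic gcd p^2 − 5p + 7.

p^2 − 5p + 7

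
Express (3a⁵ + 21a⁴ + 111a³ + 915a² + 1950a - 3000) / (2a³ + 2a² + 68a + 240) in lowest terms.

(3a³ + 27a² + 45a - 75)/(2a + 6)

Apply the Euclidean algorithm:
  3a⁵ + 21a⁴ + 111a³ + 915a² + 1950a - 3000 = ((3/2)a² + 9a - 9/2)(2a³ + 2a² + 68a + 240) + (-48a² + 96a - 1920)
  2a³ + 2a² + 68a + 240 = (-(1/24)a - 1/8)(-48a² + 96a - 1920) + (0)
Last nonzero remainder: -48a² + 96a - 1920. Dividing through by -48 gives the monic gcd a² - 2a + 40.
Cancel a² - 2a + 40 from numerator and denominator to get the reduced form.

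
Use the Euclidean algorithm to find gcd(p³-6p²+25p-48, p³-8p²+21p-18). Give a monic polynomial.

p-3

Euclidean algorithm in ℚ[p]:
  p³-6p²+25p-48 = (p³-8p²+21p-18) + (2p²+4p-30)
  p³-8p²+21p-18 = ((1/2)p-5)(2p²+4p-30) + (56p-168)
  2p²+4p-30 = ((1/28)p+5/28)(56p-168) + (0)
Last nonzero remainder: 56p-168. Dividing through by 56 gives the monic gcd p-3.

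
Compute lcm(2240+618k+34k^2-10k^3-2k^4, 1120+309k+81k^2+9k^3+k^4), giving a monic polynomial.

-39200-13055k-2333k^2-168k^3+28k^4+7k^5+k^6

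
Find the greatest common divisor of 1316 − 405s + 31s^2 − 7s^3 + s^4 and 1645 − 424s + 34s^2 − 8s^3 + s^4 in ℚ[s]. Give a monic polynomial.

−329 + 19s − 3s^2 + s^3

Apply the Euclidean algorithm:
  s^4 − 7s^3 + 31s^2 − 405s + 1316 = (s^4 − 8s^3 + 34s^2 − 424s + 1645) + (s^3 − 3s^2 + 19s − 329)
  s^4 − 8s^3 + 34s^2 − 424s + 1645 = (s − 5)(s^3 − 3s^2 + 19s − 329) + (0)
The last nonzero remainder s^3 − 3s^2 + 19s − 329 is already monic.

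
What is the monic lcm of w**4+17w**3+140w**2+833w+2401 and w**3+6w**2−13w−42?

w**6+16w**5+117w**4+591w**3+728w**2−7399w−14406

Euclidean algorithm in ℚ[w]:
  w**4+17w**3+140w**2+833w+2401 = (w+11)(w**3+6w**2−13w−42) + (87w**2+1018w+2863)
  w**3+6w**2−13w−42 = ((1/87)w−496/7569)(87w**2+1018w+2863) + ((157450/7569)w+1102150/7569)
  87w**2+1018w+2863 = ((658503/157450)w+3095721/157450)((157450/7569)w+1102150/7569) + (0)
Last nonzero remainder: (157450/7569)w+1102150/7569. Dividing through by 157450/7569 gives the monic gcd w+7.
Then lcm(f, g) = f·g / gcd(f, g); expanding and making the result monic gives the answer.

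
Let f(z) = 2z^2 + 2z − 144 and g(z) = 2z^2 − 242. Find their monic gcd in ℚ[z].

Euclidean algorithm in ℚ[z]:
  2z^2 + 2z − 144 = (2z^2 − 242) + (2z + 98)
  2z^2 − 242 = (z − 49)(2z + 98) + (4560)
  2z + 98 = ((1/2280)z + 49/2280)(4560) + (0)
The last nonzero remainder is the constant 4560, so the polynomials are coprime and gcd = 1.

1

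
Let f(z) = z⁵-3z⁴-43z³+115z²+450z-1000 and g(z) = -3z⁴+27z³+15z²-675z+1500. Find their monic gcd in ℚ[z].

Repeated division with remainder:
  z⁵-3z⁴-43z³+115z²+450z-1000 = (-(1/3)z-2)(-3z⁴+27z³+15z²-675z+1500) + (16z³-80z²-400z+2000)
  -3z⁴+27z³+15z²-675z+1500 = (-(3/16)z+3/4)(16z³-80z²-400z+2000) + (0)
Last nonzero remainder: 16z³-80z²-400z+2000. Dividing through by 16 gives the monic gcd z³-5z²-25z+125.

z³-5z²-25z+125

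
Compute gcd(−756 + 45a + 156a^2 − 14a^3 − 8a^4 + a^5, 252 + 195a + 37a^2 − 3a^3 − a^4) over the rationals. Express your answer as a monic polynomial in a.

−63 − 33a − a^2 + a^3

By polynomial division,
  a^5 − 8a^4 − 14a^3 + 156a^2 + 45a − 756 = (−a + 11)(−a^4 − 3a^3 + 37a^2 + 195a + 252) + (56a^3 − 56a^2 − 1848a − 3528)
  −a^4 − 3a^3 + 37a^2 + 195a + 252 = (−(1/56)a − 1/14)(56a^3 − 56a^2 − 1848a − 3528) + (0)
Last nonzero remainder: 56a^3 − 56a^2 − 1848a − 3528. Dividing through by 56 gives the monic gcd a^3 − a^2 − 33a − 63.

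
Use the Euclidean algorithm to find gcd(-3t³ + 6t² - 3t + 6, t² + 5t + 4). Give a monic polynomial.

By polynomial division,
  -3t³ + 6t² - 3t + 6 = (-3t + 21)(t² + 5t + 4) + (-96t - 78)
  t² + 5t + 4 = (-(1/96)t - 67/1536)(-96t - 78) + (153/256)
  -96t - 78 = (-(8192/51)t - 6656/51)(153/256) + (0)
The last nonzero remainder is the constant 153/256, so the polynomials are coprime and gcd = 1.

1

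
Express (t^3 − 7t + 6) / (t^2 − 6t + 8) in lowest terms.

By polynomial division,
  t^3 − 7t + 6 = (t + 6)(t^2 − 6t + 8) + (21t − 42)
  t^2 − 6t + 8 = ((1/21)t − 4/21)(21t − 42) + (0)
Last nonzero remainder: 21t − 42. Dividing through by 21 gives the monic gcd t − 2.
Cancel t − 2 from numerator and denominator to get the reduced form.

(t^2 + 2t − 3)/(t − 4)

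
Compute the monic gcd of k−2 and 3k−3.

1

Repeated division with remainder:
  k−2 = (1/3)(3k−3) + (−1)
  3k−3 = (−3k+3)(−1) + (0)
The last nonzero remainder is the constant −1, so the polynomials are coprime and gcd = 1.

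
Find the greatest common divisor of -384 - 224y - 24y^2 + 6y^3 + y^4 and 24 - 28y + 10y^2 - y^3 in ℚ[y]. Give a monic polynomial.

-6 + y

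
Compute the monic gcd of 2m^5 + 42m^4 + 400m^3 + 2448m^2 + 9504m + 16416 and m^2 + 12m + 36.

m^2 + 12m + 36

By polynomial division,
  2m^5 + 42m^4 + 400m^3 + 2448m^2 + 9504m + 16416 = (2m^3 + 18m^2 + 112m + 456)(m^2 + 12m + 36) + (0)
The last nonzero remainder m^2 + 12m + 36 is already monic.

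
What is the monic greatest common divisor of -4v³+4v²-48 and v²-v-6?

Euclidean algorithm in ℚ[v]:
  -4v³+4v²-48 = (-4v)(v²-v-6) + (-24v-48)
  v²-v-6 = (-(1/24)v+1/8)(-24v-48) + (0)
Last nonzero remainder: -24v-48. Dividing through by -24 gives the monic gcd v+2.

v+2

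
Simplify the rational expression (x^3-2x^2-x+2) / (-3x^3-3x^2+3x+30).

Apply the Euclidean algorithm:
  x^3-2x^2-x+2 = (-1/3)(-3x^3-3x^2+3x+30) + (-3x^2+12)
  -3x^3-3x^2+3x+30 = (x+1)(-3x^2+12) + (-9x+18)
  -3x^2+12 = ((1/3)x+2/3)(-9x+18) + (0)
Last nonzero remainder: -9x+18. Dividing through by -9 gives the monic gcd x-2.
Cancel x-2 from numerator and denominator to get the reduced form.

(-x^2+1)/(3x^2+9x+15)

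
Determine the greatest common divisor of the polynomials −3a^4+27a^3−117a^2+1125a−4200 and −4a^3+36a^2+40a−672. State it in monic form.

Repeated division with remainder:
  −3a^4+27a^3−117a^2+1125a−4200 = ((3/4)a)(−4a^3+36a^2+40a−672) + (−147a^2+1629a−4200)
  −4a^3+36a^2+40a−672 = ((4/147)a+136/2401)(−147a^2+1629a−4200) + ((148896/2401)a−148896/343)
  −147a^2+1629a−4200 = (−(117649/49632)a+60025/6204)((148896/2401)a−148896/343) + (0)
Last nonzero remainder: (148896/2401)a−148896/343. Dividing through by 148896/2401 gives the monic gcd a−7.

a−7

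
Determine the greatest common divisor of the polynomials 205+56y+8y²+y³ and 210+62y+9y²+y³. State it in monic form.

5+y

Euclidean algorithm in ℚ[y]:
  y³+8y²+56y+205 = (y³+9y²+62y+210) + (−y²−6y−5)
  y³+9y²+62y+210 = (−y−3)(−y²−6y−5) + (39y+195)
  −y²−6y−5 = (−(1/39)y−1/39)(39y+195) + (0)
Last nonzero remainder: 39y+195. Dividing through by 39 gives the monic gcd y+5.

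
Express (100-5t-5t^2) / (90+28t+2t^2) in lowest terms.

By polynomial division,
  -5t^2-5t+100 = (-5/2)(2t^2+28t+90) + (65t+325)
  2t^2+28t+90 = ((2/65)t+18/65)(65t+325) + (0)
Last nonzero remainder: 65t+325. Dividing through by 65 gives the monic gcd t+5.
Cancel t+5 from numerator and denominator to get the reduced form.

(20-5t)/(18+2t)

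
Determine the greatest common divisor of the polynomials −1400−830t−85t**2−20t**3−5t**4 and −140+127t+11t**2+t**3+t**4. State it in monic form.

140+13t+2t**2+t**3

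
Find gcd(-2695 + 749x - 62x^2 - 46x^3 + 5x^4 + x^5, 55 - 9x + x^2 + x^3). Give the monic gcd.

11 - 4x + x^2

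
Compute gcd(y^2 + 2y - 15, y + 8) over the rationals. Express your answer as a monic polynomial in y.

Repeated division with remainder:
  y^2 + 2y - 15 = (y - 6)(y + 8) + (33)
  y + 8 = ((1/33)y + 8/33)(33) + (0)
The last nonzero remainder is the constant 33, so the polynomials are coprime and gcd = 1.

1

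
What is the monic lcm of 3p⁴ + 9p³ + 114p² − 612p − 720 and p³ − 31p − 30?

p⁶ + 2p⁵ + 5p⁴ − 332p³ − 1176p² + 6360p + 7200

Repeated division with remainder:
  3p⁴ + 9p³ + 114p² − 612p − 720 = (3p + 9)(p³ − 31p − 30) + (207p² − 243p − 450)
  p³ − 31p − 30 = ((1/207)p + 3/529)(207p² − 243p − 450) + (−(14520/529)p − 14520/529)
  207p² − 243p − 450 = (−(36501/4840)p + 7935/484)(−(14520/529)p − 14520/529) + (0)
Last nonzero remainder: −(14520/529)p − 14520/529. Dividing through by −14520/529 gives the monic gcd p + 1.
Then lcm(f, g) = f·g / gcd(f, g); expanding and making the result monic gives the answer.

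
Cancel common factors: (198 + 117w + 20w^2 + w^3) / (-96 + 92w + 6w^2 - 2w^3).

Apply the Euclidean algorithm:
  w^3 + 20w^2 + 117w + 198 = (-1/2)(-2w^3 + 6w^2 + 92w - 96) + (23w^2 + 163w + 150)
  -2w^3 + 6w^2 + 92w - 96 = (-(2/23)w + 464/529)(23w^2 + 163w + 150) + (-(20064/529)w - 120384/529)
  23w^2 + 163w + 150 = (-(12167/20064)w - 13225/20064)(-(20064/529)w - 120384/529) + (0)
Last nonzero remainder: -(20064/529)w - 120384/529. Dividing through by -20064/529 gives the monic gcd w + 6.
Cancel w + 6 from numerator and denominator to get the reduced form.

(-33 - 14w - w^2)/(16 - 18w + 2w^2)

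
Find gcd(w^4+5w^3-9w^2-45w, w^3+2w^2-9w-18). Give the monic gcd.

w^2-9

Euclidean algorithm in ℚ[w]:
  w^4+5w^3-9w^2-45w = (w+3)(w^3+2w^2-9w-18) + (-6w^2+54)
  w^3+2w^2-9w-18 = (-(1/6)w-1/3)(-6w^2+54) + (0)
Last nonzero remainder: -6w^2+54. Dividing through by -6 gives the monic gcd w^2-9.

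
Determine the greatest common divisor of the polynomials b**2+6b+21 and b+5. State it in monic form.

Repeated division with remainder:
  b**2+6b+21 = (b+1)(b+5) + (16)
  b+5 = ((1/16)b+5/16)(16) + (0)
The last nonzero remainder is the constant 16, so the polynomials are coprime and gcd = 1.

1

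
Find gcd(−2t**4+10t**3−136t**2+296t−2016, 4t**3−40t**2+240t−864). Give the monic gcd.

t**2−4t+36

Euclidean algorithm in ℚ[t]:
  −2t**4+10t**3−136t**2+296t−2016 = (−(1/2)t−5/2)(4t**3−40t**2+240t−864) + (−116t**2+464t−4176)
  4t**3−40t**2+240t−864 = (−(1/29)t+6/29)(−116t**2+464t−4176) + (0)
Last nonzero remainder: −116t**2+464t−4176. Dividing through by −116 gives the monic gcd t**2−4t+36.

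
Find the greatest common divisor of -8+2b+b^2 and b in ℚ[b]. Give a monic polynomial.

By polynomial division,
  b^2+2b-8 = (b+2)(b) + (-8)
  b = (-(1/8)b)(-8) + (0)
The last nonzero remainder is the constant -8, so the polynomials are coprime and gcd = 1.

1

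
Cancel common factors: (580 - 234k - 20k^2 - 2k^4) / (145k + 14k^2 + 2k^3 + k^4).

Euclidean algorithm in ℚ[k]:
  -2k^4 - 20k^2 - 234k + 580 = (-2)(k^4 + 2k^3 + 14k^2 + 145k) + (4k^3 + 8k^2 + 56k + 580)
  k^4 + 2k^3 + 14k^2 + 145k = ((1/4)k)(4k^3 + 8k^2 + 56k + 580) + (0)
Last nonzero remainder: 4k^3 + 8k^2 + 56k + 580. Dividing through by 4 gives the monic gcd k^3 + 2k^2 + 14k + 145.
Cancel k^3 + 2k^2 + 14k + 145 from numerator and denominator to get the reduced form.

(4 - 2k)/(k)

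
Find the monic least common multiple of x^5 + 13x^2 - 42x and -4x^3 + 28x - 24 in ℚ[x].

x^6 - x^5 + 13x^3 - 55x^2 + 42x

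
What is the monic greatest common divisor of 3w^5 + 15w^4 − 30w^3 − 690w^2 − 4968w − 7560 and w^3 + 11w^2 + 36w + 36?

w^2 + 8w + 12

Repeated division with remainder:
  3w^5 + 15w^4 − 30w^3 − 690w^2 − 4968w − 7560 = (3w^2 − 18w + 60)(w^3 + 11w^2 + 36w + 36) + (−810w^2 − 6480w − 9720)
  w^3 + 11w^2 + 36w + 36 = (−(1/810)w − 1/270)(−810w^2 − 6480w − 9720) + (0)
Last nonzero remainder: −810w^2 − 6480w − 9720. Dividing through by −810 gives the monic gcd w^2 + 8w + 12.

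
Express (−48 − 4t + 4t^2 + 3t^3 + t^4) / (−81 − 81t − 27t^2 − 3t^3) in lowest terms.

(16 − 4t − t^3)/(27 + 18t + 3t^2)

By polynomial division,
  t^4 + 3t^3 + 4t^2 − 4t − 48 = (−(1/3)t + 2)(−3t^3 − 27t^2 − 81t − 81) + (31t^2 + 131t + 114)
  −3t^3 − 27t^2 − 81t − 81 = (−(3/31)t − 444/961)(31t^2 + 131t + 114) + (−(9075/961)t − 27225/961)
  31t^2 + 131t + 114 = (−(29791/9075)t − 36518/9075)(−(9075/961)t − 27225/961) + (0)
Last nonzero remainder: −(9075/961)t − 27225/961. Dividing through by −9075/961 gives the monic gcd t + 3.
Cancel t + 3 from numerator and denominator to get the reduced form.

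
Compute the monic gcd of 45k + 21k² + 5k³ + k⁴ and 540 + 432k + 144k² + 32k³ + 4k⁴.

45 + 21k + 5k² + k³

By polynomial division,
  k⁴ + 5k³ + 21k² + 45k = (1/4)(4k⁴ + 32k³ + 144k² + 432k + 540) + (-3k³ - 15k² - 63k - 135)
  4k⁴ + 32k³ + 144k² + 432k + 540 = (-(4/3)k - 4)(-3k³ - 15k² - 63k - 135) + (0)
Last nonzero remainder: -3k³ - 15k² - 63k - 135. Dividing through by -3 gives the monic gcd k³ + 5k² + 21k + 45.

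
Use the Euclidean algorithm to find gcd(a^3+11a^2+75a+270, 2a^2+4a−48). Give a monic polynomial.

Apply the Euclidean algorithm:
  a^3+11a^2+75a+270 = ((1/2)a+9/2)(2a^2+4a−48) + (81a+486)
  2a^2+4a−48 = ((2/81)a−8/81)(81a+486) + (0)
Last nonzero remainder: 81a+486. Dividing through by 81 gives the monic gcd a+6.

a+6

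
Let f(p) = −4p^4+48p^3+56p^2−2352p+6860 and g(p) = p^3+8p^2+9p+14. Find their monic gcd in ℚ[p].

Euclidean algorithm in ℚ[p]:
  −4p^4+48p^3+56p^2−2352p+6860 = (−4p+80)(p^3+8p^2+9p+14) + (−548p^2−3016p+5740)
  p^3+8p^2+9p+14 = (−(1/548)p−171/37538)(−548p^2−3016p+5740) + ((107648/18769)p+753536/18769)
  −548p^2−3016p+5740 = (−(2571353/26912)p+3847645/26912)((107648/18769)p+753536/18769) + (0)
Last nonzero remainder: (107648/18769)p+753536/18769. Dividing through by 107648/18769 gives the monic gcd p+7.

p+7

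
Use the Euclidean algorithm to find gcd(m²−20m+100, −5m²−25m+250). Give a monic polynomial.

1

By polynomial division,
  m²−20m+100 = (−1/5)(−5m²−25m+250) + (−25m+150)
  −5m²−25m+250 = ((1/5)m+11/5)(−25m+150) + (−80)
  −25m+150 = ((5/16)m−15/8)(−80) + (0)
The last nonzero remainder is the constant −80, so the polynomials are coprime and gcd = 1.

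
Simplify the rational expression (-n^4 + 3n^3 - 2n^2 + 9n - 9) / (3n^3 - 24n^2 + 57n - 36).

(-n^2 - n - 3)/(3n - 12)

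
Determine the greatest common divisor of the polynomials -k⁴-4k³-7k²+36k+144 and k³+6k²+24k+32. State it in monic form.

By polynomial division,
  -k⁴-4k³-7k²+36k+144 = (-k+2)(k³+6k²+24k+32) + (5k²+20k+80)
  k³+6k²+24k+32 = ((1/5)k+2/5)(5k²+20k+80) + (0)
Last nonzero remainder: 5k²+20k+80. Dividing through by 5 gives the monic gcd k²+4k+16.

k²+4k+16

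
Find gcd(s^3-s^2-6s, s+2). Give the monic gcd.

s+2

Euclidean algorithm in ℚ[s]:
  s^3-s^2-6s = (s^2-3s)(s+2) + (0)
The last nonzero remainder s+2 is already monic.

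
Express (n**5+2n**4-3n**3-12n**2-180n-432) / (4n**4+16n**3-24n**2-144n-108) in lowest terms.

(n**3-4n**2+12n-48)/(4n**2-8n-12)

Apply the Euclidean algorithm:
  n**5+2n**4-3n**3-12n**2-180n-432 = ((1/4)n-1/2)(4n**4+16n**3-24n**2-144n-108) + (11n**3+12n**2-225n-486)
  4n**4+16n**3-24n**2-144n-108 = ((4/11)n+128/121)(11n**3+12n**2-225n-486) + ((5460/121)n**2+(32760/121)n+49140/121)
  11n**3+12n**2-225n-486 = ((1331/5460)n-1089/910)((5460/121)n**2+(32760/121)n+49140/121) + (0)
Last nonzero remainder: (5460/121)n**2+(32760/121)n+49140/121. Dividing through by 5460/121 gives the monic gcd n**2+6n+9.
Cancel n**2+6n+9 from numerator and denominator to get the reduced form.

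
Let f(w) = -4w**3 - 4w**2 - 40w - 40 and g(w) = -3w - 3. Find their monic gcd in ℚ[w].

By polynomial division,
  -4w**3 - 4w**2 - 40w - 40 = ((4/3)w**2 + 40/3)(-3w - 3) + (0)
Last nonzero remainder: -3w - 3. Dividing through by -3 gives the monic gcd w + 1.

w + 1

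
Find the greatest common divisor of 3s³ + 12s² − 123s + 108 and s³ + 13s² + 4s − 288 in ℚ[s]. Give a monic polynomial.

By polynomial division,
  3s³ + 12s² − 123s + 108 = (3)(s³ + 13s² + 4s − 288) + (−27s² − 135s + 972)
  s³ + 13s² + 4s − 288 = (−(1/27)s − 8/27)(−27s² − 135s + 972) + (0)
Last nonzero remainder: −27s² − 135s + 972. Dividing through by −27 gives the monic gcd s² + 5s − 36.

s² + 5s − 36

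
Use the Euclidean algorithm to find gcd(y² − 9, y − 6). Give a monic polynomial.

1

By polynomial division,
  y² − 9 = (y + 6)(y − 6) + (27)
  y − 6 = ((1/27)y − 2/9)(27) + (0)
The last nonzero remainder is the constant 27, so the polynomials are coprime and gcd = 1.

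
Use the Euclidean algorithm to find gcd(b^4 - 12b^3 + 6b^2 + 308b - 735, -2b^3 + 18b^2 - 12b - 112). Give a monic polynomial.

b - 7

Repeated division with remainder:
  b^4 - 12b^3 + 6b^2 + 308b - 735 = (-(1/2)b + 3/2)(-2b^3 + 18b^2 - 12b - 112) + (-27b^2 + 270b - 567)
  -2b^3 + 18b^2 - 12b - 112 = ((2/27)b + 2/27)(-27b^2 + 270b - 567) + (10b - 70)
  -27b^2 + 270b - 567 = (-(27/10)b + 81/10)(10b - 70) + (0)
Last nonzero remainder: 10b - 70. Dividing through by 10 gives the monic gcd b - 7.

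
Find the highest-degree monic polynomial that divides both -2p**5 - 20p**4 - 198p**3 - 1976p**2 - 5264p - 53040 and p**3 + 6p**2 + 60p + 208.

p**2 + 2p + 52

Repeated division with remainder:
  -2p**5 - 20p**4 - 198p**3 - 1976p**2 - 5264p - 53040 = (-2p**2 - 8p - 30)(p**3 + 6p**2 + 60p + 208) + (-900p**2 - 1800p - 46800)
  p**3 + 6p**2 + 60p + 208 = (-(1/900)p - 1/225)(-900p**2 - 1800p - 46800) + (0)
Last nonzero remainder: -900p**2 - 1800p - 46800. Dividing through by -900 gives the monic gcd p**2 + 2p + 52.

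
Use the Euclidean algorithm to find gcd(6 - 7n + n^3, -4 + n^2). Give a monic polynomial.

-2 + n

Repeated division with remainder:
  n^3 - 7n + 6 = (n)(n^2 - 4) + (-3n + 6)
  n^2 - 4 = (-(1/3)n - 2/3)(-3n + 6) + (0)
Last nonzero remainder: -3n + 6. Dividing through by -3 gives the monic gcd n - 2.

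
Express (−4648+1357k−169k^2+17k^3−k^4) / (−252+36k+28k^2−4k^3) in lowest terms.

(−664+99k−10k^2+k^3)/(−36+4k^2)

By polynomial division,
  −k^4+17k^3−169k^2+1357k−4648 = ((1/4)k−5/2)(−4k^3+28k^2+36k−252) + (−108k^2+1510k−5278)
  −4k^3+28k^2+36k−252 = ((1/27)k+377/1458)(−108k^2+1510k−5278) + (−(115885/729)k+811195/729)
  −108k^2+1510k−5278 = ((78732/115885)k−549666/115885)(−(115885/729)k+811195/729) + (0)
Last nonzero remainder: −(115885/729)k+811195/729. Dividing through by −115885/729 gives the monic gcd k−7.
Cancel k−7 from numerator and denominator to get the reduced form.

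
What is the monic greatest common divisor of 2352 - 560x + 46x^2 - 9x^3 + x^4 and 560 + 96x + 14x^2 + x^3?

Euclidean algorithm in ℚ[x]:
  x^4 - 9x^3 + 46x^2 - 560x + 2352 = (x - 23)(x^3 + 14x^2 + 96x + 560) + (272x^2 + 1088x + 15232)
  x^3 + 14x^2 + 96x + 560 = ((1/272)x + 5/136)(272x^2 + 1088x + 15232) + (0)
Last nonzero remainder: 272x^2 + 1088x + 15232. Dividing through by 272 gives the monic gcd x^2 + 4x + 56.

56 + 4x + x^2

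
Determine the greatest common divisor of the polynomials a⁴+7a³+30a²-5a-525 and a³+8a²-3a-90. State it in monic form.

a²+2a-15

Apply the Euclidean algorithm:
  a⁴+7a³+30a²-5a-525 = (a-1)(a³+8a²-3a-90) + (41a²+82a-615)
  a³+8a²-3a-90 = ((1/41)a+6/41)(41a²+82a-615) + (0)
Last nonzero remainder: 41a²+82a-615. Dividing through by 41 gives the monic gcd a²+2a-15.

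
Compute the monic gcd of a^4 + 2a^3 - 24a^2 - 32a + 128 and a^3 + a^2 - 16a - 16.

Repeated division with remainder:
  a^4 + 2a^3 - 24a^2 - 32a + 128 = (a + 1)(a^3 + a^2 - 16a - 16) + (-9a^2 + 144)
  a^3 + a^2 - 16a - 16 = (-(1/9)a - 1/9)(-9a^2 + 144) + (0)
Last nonzero remainder: -9a^2 + 144. Dividing through by -9 gives the monic gcd a^2 - 16.

a^2 - 16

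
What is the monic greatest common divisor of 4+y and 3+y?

1

Repeated division with remainder:
  y+4 = (y+3) + (1)
  y+3 = (y+3)(1) + (0)
The last nonzero remainder is the constant 1, so the polynomials are coprime and gcd = 1.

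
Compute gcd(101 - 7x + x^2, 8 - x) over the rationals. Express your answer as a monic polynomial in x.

1

Euclidean algorithm in ℚ[x]:
  x^2 - 7x + 101 = (-x - 1)(-x + 8) + (109)
  -x + 8 = (-(1/109)x + 8/109)(109) + (0)
The last nonzero remainder is the constant 109, so the polynomials are coprime and gcd = 1.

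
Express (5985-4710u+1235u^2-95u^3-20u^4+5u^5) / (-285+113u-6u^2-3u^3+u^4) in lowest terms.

Repeated division with remainder:
  5u^5-20u^4-95u^3+1235u^2-4710u+5985 = (5u-5)(u^4-3u^3-6u^2+113u-285) + (-80u^3+640u^2-2720u+4560)
  u^4-3u^3-6u^2+113u-285 = (-(1/80)u-1/16)(-80u^3+640u^2-2720u+4560) + (0)
Last nonzero remainder: -80u^3+640u^2-2720u+4560. Dividing through by -80 gives the monic gcd u^3-8u^2+34u-57.
Cancel u^3-8u^2+34u-57 from numerator and denominator to get the reduced form.

(-105+20u+5u^2)/(5+u)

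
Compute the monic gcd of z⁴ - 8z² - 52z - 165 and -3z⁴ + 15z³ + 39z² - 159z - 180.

By polynomial division,
  z⁴ - 8z² - 52z - 165 = (-1/3)(-3z⁴ + 15z³ + 39z² - 159z - 180) + (5z³ + 5z² - 105z - 225)
  -3z⁴ + 15z³ + 39z² - 159z - 180 = (-(3/5)z + 18/5)(5z³ + 5z² - 105z - 225) + (-42z² + 84z + 630)
  5z³ + 5z² - 105z - 225 = (-(5/42)z - 5/14)(-42z² + 84z + 630) + (0)
Last nonzero remainder: -42z² + 84z + 630. Dividing through by -42 gives the monic gcd z² - 2z - 15.

z² - 2z - 15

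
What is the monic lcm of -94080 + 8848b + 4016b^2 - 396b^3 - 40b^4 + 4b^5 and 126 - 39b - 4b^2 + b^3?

70560 - 30156b - 800b^2 + 1301b^3 - 69b^4 - 13b^5 + b^6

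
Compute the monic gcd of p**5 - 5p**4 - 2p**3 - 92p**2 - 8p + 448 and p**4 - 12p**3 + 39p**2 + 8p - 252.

p**2 - 5p - 14

By polynomial division,
  p**5 - 5p**4 - 2p**3 - 92p**2 - 8p + 448 = (p + 7)(p**4 - 12p**3 + 39p**2 + 8p - 252) + (43p**3 - 373p**2 + 188p + 2212)
  p**4 - 12p**3 + 39p**2 + 8p - 252 = ((1/43)p - 143/1849)(43p**3 - 373p**2 + 188p + 2212) + ((10688/1849)p**2 - (53440/1849)p - 149632/1849)
  43p**3 - 373p**2 + 188p + 2212 = ((79507/10688)p - 146071/5344)((10688/1849)p**2 - (53440/1849)p - 149632/1849) + (0)
Last nonzero remainder: (10688/1849)p**2 - (53440/1849)p - 149632/1849. Dividing through by 10688/1849 gives the monic gcd p**2 - 5p - 14.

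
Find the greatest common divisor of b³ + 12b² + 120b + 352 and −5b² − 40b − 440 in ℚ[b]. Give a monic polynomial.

b² + 8b + 88

Repeated division with remainder:
  b³ + 12b² + 120b + 352 = (−(1/5)b − 4/5)(−5b² − 40b − 440) + (0)
Last nonzero remainder: −5b² − 40b − 440. Dividing through by −5 gives the monic gcd b² + 8b + 88.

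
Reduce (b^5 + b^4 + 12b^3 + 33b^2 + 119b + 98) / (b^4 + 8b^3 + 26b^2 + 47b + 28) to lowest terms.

(b^2 - 3b + 14)/(b + 4)

Repeated division with remainder:
  b^5 + b^4 + 12b^3 + 33b^2 + 119b + 98 = (b - 7)(b^4 + 8b^3 + 26b^2 + 47b + 28) + (42b^3 + 168b^2 + 420b + 294)
  b^4 + 8b^3 + 26b^2 + 47b + 28 = ((1/42)b + 2/21)(42b^3 + 168b^2 + 420b + 294) + (0)
Last nonzero remainder: 42b^3 + 168b^2 + 420b + 294. Dividing through by 42 gives the monic gcd b^3 + 4b^2 + 10b + 7.
Cancel b^3 + 4b^2 + 10b + 7 from numerator and denominator to get the reduced form.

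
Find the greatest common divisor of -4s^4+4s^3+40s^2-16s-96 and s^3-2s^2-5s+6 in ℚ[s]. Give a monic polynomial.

s^2-s-6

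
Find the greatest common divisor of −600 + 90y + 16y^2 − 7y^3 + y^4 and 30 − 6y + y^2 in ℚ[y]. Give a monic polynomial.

30 − 6y + y^2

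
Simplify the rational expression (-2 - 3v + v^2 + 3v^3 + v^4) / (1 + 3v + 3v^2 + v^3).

(-2 + v + v^2)/(1 + v)

Euclidean algorithm in ℚ[v]:
  v^4 + 3v^3 + v^2 - 3v - 2 = (v)(v^3 + 3v^2 + 3v + 1) + (-2v^2 - 4v - 2)
  v^3 + 3v^2 + 3v + 1 = (-(1/2)v - 1/2)(-2v^2 - 4v - 2) + (0)
Last nonzero remainder: -2v^2 - 4v - 2. Dividing through by -2 gives the monic gcd v^2 + 2v + 1.
Cancel v^2 + 2v + 1 from numerator and denominator to get the reduced form.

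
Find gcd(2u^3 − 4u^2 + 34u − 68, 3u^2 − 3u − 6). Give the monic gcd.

u − 2

Repeated division with remainder:
  2u^3 − 4u^2 + 34u − 68 = ((2/3)u − 2/3)(3u^2 − 3u − 6) + (36u − 72)
  3u^2 − 3u − 6 = ((1/12)u + 1/12)(36u − 72) + (0)
Last nonzero remainder: 36u − 72. Dividing through by 36 gives the monic gcd u − 2.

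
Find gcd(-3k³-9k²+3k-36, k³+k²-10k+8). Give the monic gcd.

Repeated division with remainder:
  -3k³-9k²+3k-36 = (-3)(k³+k²-10k+8) + (-6k²-27k-12)
  k³+k²-10k+8 = (-(1/6)k+7/12)(-6k²-27k-12) + ((15/4)k+15)
  -6k²-27k-12 = (-(8/5)k-4/5)((15/4)k+15) + (0)
Last nonzero remainder: (15/4)k+15. Dividing through by 15/4 gives the monic gcd k+4.

k+4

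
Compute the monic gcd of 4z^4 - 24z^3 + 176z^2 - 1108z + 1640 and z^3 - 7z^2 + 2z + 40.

Euclidean algorithm in ℚ[z]:
  4z^4 - 24z^3 + 176z^2 - 1108z + 1640 = (4z + 4)(z^3 - 7z^2 + 2z + 40) + (196z^2 - 1276z + 1480)
  z^3 - 7z^2 + 2z + 40 = ((1/196)z - 6/2401)(196z^2 - 1276z + 1480) + (-(20984/2401)z + 104920/2401)
  196z^2 - 1276z + 1480 = (-(117649/5246)z + 88837/2623)(-(20984/2401)z + 104920/2401) + (0)
Last nonzero remainder: -(20984/2401)z + 104920/2401. Dividing through by -20984/2401 gives the monic gcd z - 5.

z - 5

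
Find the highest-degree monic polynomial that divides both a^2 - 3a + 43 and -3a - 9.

1

By polynomial division,
  a^2 - 3a + 43 = (-(1/3)a + 2)(-3a - 9) + (61)
  -3a - 9 = (-(3/61)a - 9/61)(61) + (0)
The last nonzero remainder is the constant 61, so the polynomials are coprime and gcd = 1.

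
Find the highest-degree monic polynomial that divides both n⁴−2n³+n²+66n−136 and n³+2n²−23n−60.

By polynomial division,
  n⁴−2n³+n²+66n−136 = (n−4)(n³+2n²−23n−60) + (32n²+34n−376)
  n³+2n²−23n−60 = ((1/32)n+15/512)(32n²+34n−376) + (−(3135/256)n−3135/64)
  32n²+34n−376 = (−(8192/3135)n+24064/3135)(−(3135/256)n−3135/64) + (0)
Last nonzero remainder: −(3135/256)n−3135/64. Dividing through by −3135/256 gives the monic gcd n+4.

n+4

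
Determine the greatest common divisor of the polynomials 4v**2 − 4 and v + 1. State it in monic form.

v + 1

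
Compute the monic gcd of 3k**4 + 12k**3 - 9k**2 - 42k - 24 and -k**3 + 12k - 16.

k**2 + 2k - 8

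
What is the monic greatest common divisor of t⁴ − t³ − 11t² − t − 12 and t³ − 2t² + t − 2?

t² + 1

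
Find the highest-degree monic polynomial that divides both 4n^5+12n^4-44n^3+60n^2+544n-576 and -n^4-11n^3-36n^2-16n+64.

Apply the Euclidean algorithm:
  4n^5+12n^4-44n^3+60n^2+544n-576 = (-4n+32)(-n^4-11n^3-36n^2-16n+64) + (164n^3+1148n^2+1312n-2624)
  -n^4-11n^3-36n^2-16n+64 = (-(1/164)n-1/41)(164n^3+1148n^2+1312n-2624) + (0)
Last nonzero remainder: 164n^3+1148n^2+1312n-2624. Dividing through by 164 gives the monic gcd n^3+7n^2+8n-16.

n^3+7n^2+8n-16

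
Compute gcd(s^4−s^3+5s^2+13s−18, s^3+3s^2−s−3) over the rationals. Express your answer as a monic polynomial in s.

s−1

Apply the Euclidean algorithm:
  s^4−s^3+5s^2+13s−18 = (s−4)(s^3+3s^2−s−3) + (18s^2+12s−30)
  s^3+3s^2−s−3 = ((1/18)s+7/54)(18s^2+12s−30) + (−(8/9)s+8/9)
  18s^2+12s−30 = (−(81/4)s−135/4)(−(8/9)s+8/9) + (0)
Last nonzero remainder: −(8/9)s+8/9. Dividing through by −8/9 gives the monic gcd s−1.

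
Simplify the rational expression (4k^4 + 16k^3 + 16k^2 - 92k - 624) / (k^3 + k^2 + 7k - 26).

(4k^2 + 4k - 48)/(k - 2)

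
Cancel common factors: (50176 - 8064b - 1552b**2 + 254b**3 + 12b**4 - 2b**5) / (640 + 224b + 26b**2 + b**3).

Repeated division with remainder:
  -2b**5 + 12b**4 + 254b**3 - 1552b**2 - 8064b + 50176 = (-2b**2 + 64b - 962)(b**3 + 26b**2 + 224b + 640) + (10404b**2 + 166464b + 665856)
  b**3 + 26b**2 + 224b + 640 = ((1/10404)b + 5/5202)(10404b**2 + 166464b + 665856) + (0)
Last nonzero remainder: 10404b**2 + 166464b + 665856. Dividing through by 10404 gives the monic gcd b**2 + 16b + 64.
Cancel b**2 + 16b + 64 from numerator and denominator to get the reduced form.

(784 - 322b + 44b**2 - 2b**3)/(10 + b)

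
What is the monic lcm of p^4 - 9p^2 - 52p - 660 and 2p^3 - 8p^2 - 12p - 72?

Apply the Euclidean algorithm:
  p^4 - 9p^2 - 52p - 660 = ((1/2)p + 2)(2p^3 - 8p^2 - 12p - 72) + (13p^2 + 8p - 516)
  2p^3 - 8p^2 - 12p - 72 = ((2/13)p - 120/169)(13p^2 + 8p - 516) + ((12348/169)p - 74088/169)
  13p^2 + 8p - 516 = ((2197/12348)p + 7267/6174)((12348/169)p - 74088/169) + (0)
Last nonzero remainder: (12348/169)p - 74088/169. Dividing through by 12348/169 gives the monic gcd p - 6.
Then lcm(f, g) = f·g / gcd(f, g); expanding and making the result monic gives the answer.

p^6 + 2p^5 - 3p^4 - 70p^3 - 818p^2 - 1632p - 3960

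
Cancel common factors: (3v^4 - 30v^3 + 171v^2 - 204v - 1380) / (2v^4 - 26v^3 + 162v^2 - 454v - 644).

(3v^2 - 9v - 30)/(2v^2 - 12v - 14)

Repeated division with remainder:
  3v^4 - 30v^3 + 171v^2 - 204v - 1380 = (3/2)(2v^4 - 26v^3 + 162v^2 - 454v - 644) + (9v^3 - 72v^2 + 477v - 414)
  2v^4 - 26v^3 + 162v^2 - 454v - 644 = ((2/9)v - 10/9)(9v^3 - 72v^2 + 477v - 414) + (-24v^2 + 168v - 1104)
  9v^3 - 72v^2 + 477v - 414 = (-(3/8)v + 3/8)(-24v^2 + 168v - 1104) + (0)
Last nonzero remainder: -24v^2 + 168v - 1104. Dividing through by -24 gives the monic gcd v^2 - 7v + 46.
Cancel v^2 - 7v + 46 from numerator and denominator to get the reduced form.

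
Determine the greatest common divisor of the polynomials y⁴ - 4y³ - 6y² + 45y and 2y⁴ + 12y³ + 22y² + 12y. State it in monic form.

By polynomial division,
  y⁴ - 4y³ - 6y² + 45y = (1/2)(2y⁴ + 12y³ + 22y² + 12y) + (-10y³ - 17y² + 39y)
  2y⁴ + 12y³ + 22y² + 12y = (-(1/5)y - 43/50)(-10y³ - 17y² + 39y) + ((759/50)y² + (2277/50)y)
  -10y³ - 17y² + 39y = (-(500/759)y + 650/759)((759/50)y² + (2277/50)y) + (0)
Last nonzero remainder: (759/50)y² + (2277/50)y. Dividing through by 759/50 gives the monic gcd y² + 3y.

y² + 3y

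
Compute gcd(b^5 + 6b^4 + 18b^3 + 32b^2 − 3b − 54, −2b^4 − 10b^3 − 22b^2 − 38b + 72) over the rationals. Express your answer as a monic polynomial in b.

By polynomial division,
  b^5 + 6b^4 + 18b^3 + 32b^2 − 3b − 54 = (−(1/2)b − 1/2)(−2b^4 − 10b^3 − 22b^2 − 38b + 72) + (2b^3 + 2b^2 + 14b − 18)
  −2b^4 − 10b^3 − 22b^2 − 38b + 72 = (−b − 4)(2b^3 + 2b^2 + 14b − 18) + (0)
Last nonzero remainder: 2b^3 + 2b^2 + 14b − 18. Dividing through by 2 gives the monic gcd b^3 + b^2 + 7b − 9.

b^3 + b^2 + 7b − 9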